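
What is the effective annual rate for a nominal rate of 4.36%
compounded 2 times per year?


Formula: EAR = (1 + r/m)^m - 1
Period rate: r/m = 0.0436 / 2 = 0.0218
Compounding: (1 + 0.0218)^2 = 1.044075
EAR = 1.044075 - 1 = 0.044075

0.044075


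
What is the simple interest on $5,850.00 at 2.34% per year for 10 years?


Formula: I = P * r * t
Substituting: I = $5,850.00 * 0.0234 * 10
Step: I = $5,850.00 * 0.234
I = $1,368.90

$1,368.90


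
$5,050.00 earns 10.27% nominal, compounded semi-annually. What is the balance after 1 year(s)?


Formula: FV = P * (1 + r/m)^(m*t)
Period rate: r/m = 0.1027 / 2 = 0.05135
Total periods: m*t = 2 * 1 = 2
Growth factor: (1 + 0.05135)^2 = 1.105337
FV = $5,050.00 * 1.105337 = $5,581.95

$5,581.95


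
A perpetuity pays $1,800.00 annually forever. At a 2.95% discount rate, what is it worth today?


Formula: PV = C / r
Substituting: PV = $1,800.00 / 0.0295
PV = $61,016.95

$61,016.95


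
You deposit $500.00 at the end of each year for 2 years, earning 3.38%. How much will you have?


Formula: FV = PMT * ((1+r)^n - 1) / r
Growth factor: (1 + 0.0338)^2 = 1.068742
Numerator: 1.068742 - 1 = 0.068742
FV = $500.00 * 0.068742 / 0.0338 = $1,016.90

$1,016.90


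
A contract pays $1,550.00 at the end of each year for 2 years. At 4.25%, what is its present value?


Formula: PV = PMT * (1 - (1+r)^(-n)) / r
Discount factor: (1 + 0.0425)^(-2) = 0.920127
Bracket: 1 - 0.920127 = 0.079873
PV = $1,550.00 * 0.079873 / 0.0425 = $2,913.01

$2,913.01


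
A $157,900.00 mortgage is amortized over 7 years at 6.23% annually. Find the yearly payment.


Formula: PMT = PV * r / (1 - (1+r)^(-n))
Denominator: 1 - (1 + 0.0623)^(-7) = 0.344957
Numerator: $157,900.00 * 0.0623 = 9837.17
PMT = 9837.17 / 0.344957 = $28,517.08

$28,517.08


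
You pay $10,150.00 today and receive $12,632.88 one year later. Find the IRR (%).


Formula: IRR = C1/C0 - 1
Substituting: IRR = $12,632.88 / $10,150.00 - 1
Ratio: 1.244619 - 1 = 0.244619
IRR = 24.4619%

24.4619%


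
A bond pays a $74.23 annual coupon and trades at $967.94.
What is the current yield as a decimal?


Formula: Current yield = annual coupon / price
Substituting: CY = $74.23 / $967.94
CY = 0.076689

0.076689


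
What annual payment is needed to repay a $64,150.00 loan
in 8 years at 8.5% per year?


Formula: PMT = PV * r / (1 - (1+r)^(-n))
Denominator: 1 - (1 + 0.085)^(-8) = 0.479331
Numerator: $64,150.00 * 0.085 = 5452.75
PMT = 5452.75 / 0.479331 = $11,375.76

$11,375.76


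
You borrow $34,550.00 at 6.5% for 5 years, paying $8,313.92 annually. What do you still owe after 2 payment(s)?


Formula: Balance = PV*(1+r)^k - PMT*((1+r)^k - 1)/r
Growth: (1 + 0.065)^2 = 1.134225
Accumulated factor: ((1+r)^k - 1)/r = 2.065
Balance = $34,550.00 * 1.134225 - $8,313.92 * 2.065
Balance = $22,019.23

$22,019.23


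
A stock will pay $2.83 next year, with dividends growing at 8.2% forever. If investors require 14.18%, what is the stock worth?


Formula: P = D1 / (r - g)
Spread: r - g = 0.1418 - 0.082 = 0.0598
Substituting: P = $2.83 / 0.0598
P = $47.32

$47.32


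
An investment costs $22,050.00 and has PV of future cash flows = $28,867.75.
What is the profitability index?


Formula: PI = PV(cash flows) / initial investment
Substituting: PI = $28,867.75 / $22,050.00
PI = 1.3092

1.3092


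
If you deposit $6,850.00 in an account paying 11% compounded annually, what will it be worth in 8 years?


Formula: FV = P * (1 + r)^n
Substituting: FV = $6,850.00 * (1 + 0.11)^8
Growth factor: (1.11)^8 = 2.304538
FV = $6,850.00 * 2.304538 = $15,786.08

$15,786.08


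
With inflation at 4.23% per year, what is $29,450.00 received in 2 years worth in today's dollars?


Formula: Real value = nominal / (1 + inflation)^years
Price level: (1 + 0.0423)^2 = 1.086389
Real value = $29,450.00 / 1.086389 = $27,108.15

$27,108.15


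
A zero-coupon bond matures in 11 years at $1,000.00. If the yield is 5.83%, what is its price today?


Formula: Price = FV / (1 + r)^n
Substituting: Price = $1,000.00 / (1 + 0.0583)^11
Discount factor: (1.0583)^11 = 1.865077
Price = $1,000.00 / 1.865077 = $536.17

$536.17


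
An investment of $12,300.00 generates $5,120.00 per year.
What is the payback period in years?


Formula: Payback = investment / annual cash flow
Substituting: Payback = $12,300.00 / $5,120.00
Payback = 2.4023 years

2.4023 years


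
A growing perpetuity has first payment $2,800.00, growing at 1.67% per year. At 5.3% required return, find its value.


Formula: PV = C / (r - g)
Spread: r - g = 0.053 - 0.0167 = 0.0363
Substituting: PV = $2,800.00 / 0.0363
PV = $77,134.99

$77,134.99


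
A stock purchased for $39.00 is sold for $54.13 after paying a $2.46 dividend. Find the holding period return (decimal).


Formula: HPR = (P1 - P0 + D) / P0
Gain: $54.13 - $39.00 + $2.46 = $17.59
HPR = $17.59 / $39.00 = 0.451

0.451


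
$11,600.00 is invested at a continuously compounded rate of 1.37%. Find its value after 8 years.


Formula: FV = P * e^(r*t)
Exponent: r*t = 0.0137 * 8 = 0.1096
e^(0.1096) = 1.115832
FV = $11,600.00 * 1.115832 = $12,943.65

$12,943.65


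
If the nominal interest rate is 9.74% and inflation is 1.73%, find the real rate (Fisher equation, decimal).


Formula: (1 + r_real) = (1 + r_nom) / (1 + inflation)
Substituting: (1 + r_real) = 1.0974 / 1.0173
(1 + r_real) = 1.078738
r_real = 1.078738 - 1 = 0.078738

0.078738


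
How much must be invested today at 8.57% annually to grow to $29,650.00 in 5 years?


Formula: PV = FV / (1 + r)^n
Substituting: PV = $29,650.00 / (1 + 0.0857)^5
Discount factor: (1.0857)^5 = 1.508513
PV = $29,650.00 / 1.508513 = $19,655.11

$19,655.11


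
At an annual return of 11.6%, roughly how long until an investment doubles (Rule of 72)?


Formula: Years ≈ 72 / r
Substituting: Years ≈ 72 / 11.6
Years ≈ 6.2

6.2 years


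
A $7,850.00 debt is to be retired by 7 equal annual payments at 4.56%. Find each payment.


Formula: PMT = PV * r / (1 - (1+r)^(-n))
Denominator: 1 - (1 + 0.0456)^(-7) = 0.268118
Numerator: $7,850.00 * 0.0456 = 357.96
PMT = 357.96 / 0.268118 = $1,335.08

$1,335.08


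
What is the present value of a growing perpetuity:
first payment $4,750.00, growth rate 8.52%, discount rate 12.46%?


Formula: PV = C / (r - g)
Spread: r - g = 0.1246 - 0.0852 = 0.0394
Substituting: PV = $4,750.00 / 0.0394
PV = $120,558.38

$120,558.38


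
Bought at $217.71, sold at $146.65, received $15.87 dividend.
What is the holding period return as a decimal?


Formula: HPR = (P1 - P0 + D) / P0
Gain: $146.65 - $217.71 + $15.87 = -$55.19
HPR = -$55.19 / $217.71 = -0.2535

-0.2535


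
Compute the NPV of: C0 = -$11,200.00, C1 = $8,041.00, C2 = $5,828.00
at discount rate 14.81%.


Formula: NPV = C0 + C1/(1+r) + C2/(1+r)^2
Discount C1: $8,041.00 / (1 + 0.1481) = $7,003.75
Discount C2: $5,828.00 / (1 + 0.1481)^2 = $4,421.40
NPV = -$11,200.00 + $7,003.75 + $4,421.40 = $225.15

$225.15


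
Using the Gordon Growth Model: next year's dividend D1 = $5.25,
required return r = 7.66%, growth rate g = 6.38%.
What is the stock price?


Formula: P = D1 / (r - g)
Spread: r - g = 0.0766 - 0.0638 = 0.0128
Substituting: P = $5.25 / 0.0128
P = $410.16

$410.16


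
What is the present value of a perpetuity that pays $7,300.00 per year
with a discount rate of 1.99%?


Formula: PV = C / r
Substituting: PV = $7,300.00 / 0.0199
PV = $366,834.17

$366,834.17


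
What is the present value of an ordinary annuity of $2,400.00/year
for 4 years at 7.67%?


Formula: PV = PMT * (1 - (1+r)^(-n)) / r
Discount factor: (1 + 0.0767)^(-4) = 0.744083
Bracket: 1 - 0.744083 = 0.255917
PV = $2,400.00 * 0.255917 / 0.0767 = $8,007.85

$8,007.85


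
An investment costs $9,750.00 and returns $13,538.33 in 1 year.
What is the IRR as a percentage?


Formula: IRR = C1/C0 - 1
Substituting: IRR = $13,538.33 / $9,750.00 - 1
Ratio: 1.388547 - 1 = 0.388547
IRR = 38.8547%

38.8547%


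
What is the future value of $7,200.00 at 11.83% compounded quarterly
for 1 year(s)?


Formula: FV = P * (1 + r/m)^(m*t)
Period rate: r/m = 0.1183 / 4 = 0.029575
Total periods: m*t = 4 * 1 = 4
Growth factor: (1 + 0.029575)^4 = 1.123652
FV = $7,200.00 * 1.123652 = $8,090.30

$8,090.30


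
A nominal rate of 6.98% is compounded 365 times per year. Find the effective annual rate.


Formula: EAR = (1 + r/m)^m - 1
Period rate: r/m = 0.0698 / 365 = 0.000191
Compounding: (1 + 0.000191)^365 = 1.072287
EAR = 1.072287 - 1 = 0.072287

0.072287


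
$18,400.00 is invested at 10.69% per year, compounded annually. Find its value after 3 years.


Formula: FV = P * (1 + r)^n
Substituting: FV = $18,400.00 * (1 + 0.1069)^3
Growth factor: (1.1069)^3 = 1.356204
FV = $18,400.00 * 1.356204 = $24,954.16

$24,954.16


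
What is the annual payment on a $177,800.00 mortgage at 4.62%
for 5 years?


Formula: PMT = PV * r / (1 - (1+r)^(-n))
Denominator: 1 - (1 + 0.0462)^(-5) = 0.20214
Numerator: $177,800.00 * 0.0462 = 8214.36
PMT = 8214.36 / 0.20214 = $40,636.88

$40,636.88


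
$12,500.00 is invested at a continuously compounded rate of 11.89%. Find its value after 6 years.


Formula: FV = P * e^(r*t)
Exponent: r*t = 0.1189 * 6 = 0.7134
e^(0.7134) = 2.040919
FV = $12,500.00 * 2.040919 = $25,511.48

$25,511.48


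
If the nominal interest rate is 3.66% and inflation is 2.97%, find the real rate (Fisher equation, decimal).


Formula: (1 + r_real) = (1 + r_nom) / (1 + inflation)
Substituting: (1 + r_real) = 1.0366 / 1.0297
(1 + r_real) = 1.006701
r_real = 1.006701 - 1 = 0.006701

0.006701


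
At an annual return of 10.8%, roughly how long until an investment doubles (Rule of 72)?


Formula: Years ≈ 72 / r
Substituting: Years ≈ 72 / 10.8
Years ≈ 6.7

6.7 years


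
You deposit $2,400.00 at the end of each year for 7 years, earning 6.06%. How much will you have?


Formula: FV = PMT * ((1+r)^n - 1) / r
Growth factor: (1 + 0.0606)^7 = 1.509598
Numerator: 1.509598 - 1 = 0.509598
FV = $2,400.00 * 0.509598 / 0.0606 = $20,182.11

$20,182.11


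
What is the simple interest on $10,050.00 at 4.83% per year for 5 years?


Formula: I = P * r * t
Substituting: I = $10,050.00 * 0.0483 * 5
Step: I = $10,050.00 * 0.2415
I = $2,427.08

$2,427.08


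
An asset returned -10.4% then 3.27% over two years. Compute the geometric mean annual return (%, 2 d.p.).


Formula: Geometric mean = ((1+r1)*(1+r2))^(1/2) - 1
Product: (1 + -0.104) * (1 + 0.0327) = 0.896 * 1.0327 = 0.925299
Square root: 0.925299^0.5 = 0.961925
Geometric mean = 0.961925 - 1 = -0.038075
As percentage: -3.81%

-3.81%


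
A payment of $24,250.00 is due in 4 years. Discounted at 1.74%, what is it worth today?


Formula: PV = FV / (1 + r)^n
Substituting: PV = $24,250.00 / (1 + 0.0174)^4
Discount factor: (1.0174)^4 = 1.071438
PV = $24,250.00 / 1.071438 = $22,633.14

$22,633.14


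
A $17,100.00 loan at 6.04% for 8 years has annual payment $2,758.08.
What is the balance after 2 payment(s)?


Formula: Balance = PV*(1+r)^k - PMT*((1+r)^k - 1)/r
Growth: (1 + 0.0604)^2 = 1.124448
Accumulated factor: ((1+r)^k - 1)/r = 2.0604
Balance = $17,100.00 * 1.124448 - $2,758.08 * 2.0604
Balance = $13,545.32

$13,545.32


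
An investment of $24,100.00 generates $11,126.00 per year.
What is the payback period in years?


Formula: Payback = investment / annual cash flow
Substituting: Payback = $24,100.00 / $11,126.00
Payback = 2.1661 years

2.1661 years


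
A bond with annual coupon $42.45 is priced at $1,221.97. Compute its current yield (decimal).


Formula: Current yield = annual coupon / price
Substituting: CY = $42.45 / $1,221.97
CY = 0.034739

0.034739


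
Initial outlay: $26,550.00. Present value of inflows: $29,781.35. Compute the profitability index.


Formula: PI = PV(cash flows) / initial investment
Substituting: PI = $29,781.35 / $26,550.00
PI = 1.1217

1.1217


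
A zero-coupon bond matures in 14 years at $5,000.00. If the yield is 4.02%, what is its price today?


Formula: Price = FV / (1 + r)^n
Substituting: Price = $5,000.00 / (1 + 0.0402)^14
Discount factor: (1.0402)^14 = 1.736344
Price = $5,000.00 / 1.736344 = $2,879.61

$2,879.61


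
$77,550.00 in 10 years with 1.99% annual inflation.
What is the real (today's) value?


Formula: Real value = nominal / (1 + inflation)^years
Price level: (1 + 0.0199)^10 = 1.2178
Real value = $77,550.00 / 1.2178 = $63,680.41

$63,680.41


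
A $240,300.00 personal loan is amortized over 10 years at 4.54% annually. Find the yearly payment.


Formula: PMT = PV * r / (1 - (1+r)^(-n))
Denominator: 1 - (1 + 0.0454)^(-10) = 0.358532
Numerator: $240,300.00 * 0.0454 = 10909.62
PMT = 10909.62 / 0.358532 = $30,428.59

$30,428.59


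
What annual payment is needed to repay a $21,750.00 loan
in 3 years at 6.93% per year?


Formula: PMT = PV * r / (1 - (1+r)^(-n))
Denominator: 1 - (1 + 0.0693)^(-3) = 0.182098
Numerator: $21,750.00 * 0.0693 = 1507.275
PMT = 1507.275 / 0.182098 = $8,277.28

$8,277.28


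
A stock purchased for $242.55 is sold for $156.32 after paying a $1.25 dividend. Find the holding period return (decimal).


Formula: HPR = (P1 - P0 + D) / P0
Gain: $156.32 - $242.55 + $1.25 = -$84.98
HPR = -$84.98 / $242.55 = -0.3504

-0.3504


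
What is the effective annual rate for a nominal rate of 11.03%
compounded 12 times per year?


Formula: EAR = (1 + r/m)^m - 1
Period rate: r/m = 0.1103 / 12 = 0.009192
Compounding: (1 + 0.009192)^12 = 1.116051
EAR = 1.116051 - 1 = 0.116051

0.116051


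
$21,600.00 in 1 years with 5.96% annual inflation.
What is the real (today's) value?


Formula: Real value = nominal / (1 + inflation)^years
Price level: (1 + 0.0596)^1 = 1.0596
Real value = $21,600.00 / 1.0596 = $20,385.05

$20,385.05


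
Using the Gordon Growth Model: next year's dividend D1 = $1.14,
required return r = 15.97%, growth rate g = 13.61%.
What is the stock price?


Formula: P = D1 / (r - g)
Spread: r - g = 0.1597 - 0.1361 = 0.0236
Substituting: P = $1.14 / 0.0236
P = $48.31

$48.31


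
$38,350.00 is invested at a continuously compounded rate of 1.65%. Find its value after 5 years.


Formula: FV = P * e^(r*t)
Exponent: r*t = 0.0165 * 5 = 0.0825
e^(0.0825) = 1.085999
FV = $38,350.00 * 1.085999 = $41,648.05

$41,648.05


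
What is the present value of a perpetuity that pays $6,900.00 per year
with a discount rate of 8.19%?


Formula: PV = C / r
Substituting: PV = $6,900.00 / 0.0819
PV = $84,249.08

$84,249.08


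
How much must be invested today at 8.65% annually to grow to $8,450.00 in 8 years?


Formula: PV = FV / (1 + r)^n
Substituting: PV = $8,450.00 / (1 + 0.0865)^8
Discount factor: (1.0865)^8 = 1.941949
PV = $8,450.00 / 1.941949 = $4,351.30

$4,351.30


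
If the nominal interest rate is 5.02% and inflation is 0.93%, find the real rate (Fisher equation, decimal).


Formula: (1 + r_real) = (1 + r_nom) / (1 + inflation)
Substituting: (1 + r_real) = 1.0502 / 1.0093
(1 + r_real) = 1.040523
r_real = 1.040523 - 1 = 0.040523

0.040523


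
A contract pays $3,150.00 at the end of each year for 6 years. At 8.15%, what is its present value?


Formula: PV = PMT * (1 - (1+r)^(-n)) / r
Discount factor: (1 + 0.0815)^(-6) = 0.624944
Bracket: 1 - 0.624944 = 0.375056
PV = $3,150.00 * 0.375056 / 0.0815 = $14,496.04

$14,496.04


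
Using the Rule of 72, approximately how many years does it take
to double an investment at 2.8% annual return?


Formula: Years ≈ 72 / r
Substituting: Years ≈ 72 / 2.8
Years ≈ 25.7

25.7 years


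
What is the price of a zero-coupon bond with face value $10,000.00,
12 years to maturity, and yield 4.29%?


Formula: Price = FV / (1 + r)^n
Substituting: Price = $10,000.00 / (1 + 0.0429)^12
Discount factor: (1.0429)^12 = 1.655435
Price = $10,000.00 / 1.655435 = $6,040.71

$6,040.71


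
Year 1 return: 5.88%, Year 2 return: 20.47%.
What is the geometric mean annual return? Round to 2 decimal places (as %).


Formula: Geometric mean = ((1+r1)*(1+r2))^(1/2) - 1
Product: (1 + 0.0588) * (1 + 0.2047) = 1.0588 * 1.2047 = 1.275536
Square root: 1.275536^0.5 = 1.129396
Geometric mean = 1.129396 - 1 = 0.129396
As percentage: 12.94%

12.94%


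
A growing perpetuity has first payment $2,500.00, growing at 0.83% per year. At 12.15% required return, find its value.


Formula: PV = C / (r - g)
Spread: r - g = 0.1215 - 0.0083 = 0.1132
Substituting: PV = $2,500.00 / 0.1132
PV = $22,084.81

$22,084.81


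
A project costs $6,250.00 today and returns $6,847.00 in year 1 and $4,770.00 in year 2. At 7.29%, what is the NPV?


Formula: NPV = C0 + C1/(1+r) + C2/(1+r)^2
Discount C1: $6,847.00 / (1 + 0.0729) = $6,381.77
Discount C2: $4,770.00 / (1 + 0.0729)^2 = $4,143.81
NPV = -$6,250.00 + $6,381.77 + $4,143.81 = $4,275.58

$4,275.58


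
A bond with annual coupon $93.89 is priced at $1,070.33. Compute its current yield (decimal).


Formula: Current yield = annual coupon / price
Substituting: CY = $93.89 / $1,070.33
CY = 0.087721

0.087721


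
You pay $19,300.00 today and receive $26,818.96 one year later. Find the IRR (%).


Formula: IRR = C1/C0 - 1
Substituting: IRR = $26,818.96 / $19,300.00 - 1
Ratio: 1.389583 - 1 = 0.389583
IRR = 38.9583%

38.9583%


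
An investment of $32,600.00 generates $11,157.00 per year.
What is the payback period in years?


Formula: Payback = investment / annual cash flow
Substituting: Payback = $32,600.00 / $11,157.00
Payback = 2.9219 years

2.9219 years


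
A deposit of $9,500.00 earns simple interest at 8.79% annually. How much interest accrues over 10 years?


Formula: I = P * r * t
Substituting: I = $9,500.00 * 0.0879 * 10
Step: I = $9,500.00 * 0.879
I = $8,350.50

$8,350.50


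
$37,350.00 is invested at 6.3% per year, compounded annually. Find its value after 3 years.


Formula: FV = P * (1 + r)^n
Substituting: FV = $37,350.00 * (1 + 0.063)^3
Growth factor: (1.063)^3 = 1.201157
FV = $37,350.00 * 1.201157 = $44,863.22

$44,863.22


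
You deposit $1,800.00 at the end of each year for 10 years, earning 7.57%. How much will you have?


Formula: FV = PMT * ((1+r)^n - 1) / r
Growth factor: (1 + 0.0757)^10 = 2.074492
Numerator: 2.074492 - 1 = 1.074492
FV = $1,800.00 * 1.074492 / 0.0757 = $25,549.34

$25,549.34


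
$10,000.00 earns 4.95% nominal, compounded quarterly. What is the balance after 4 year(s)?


Formula: FV = P * (1 + r/m)^(m*t)
Period rate: r/m = 0.0495 / 4 = 0.012375
Total periods: m*t = 4 * 4 = 16
Growth factor: (1 + 0.012375)^16 = 1.217482
FV = $10,000.00 * 1.217482 = $12,174.82

$12,174.82


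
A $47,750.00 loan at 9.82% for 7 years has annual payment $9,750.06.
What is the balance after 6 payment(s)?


Formula: Balance = PV*(1+r)^k - PMT*((1+r)^k - 1)/r
Growth: (1 + 0.0982)^6 = 1.754238
Accumulated factor: ((1+r)^k - 1)/r = 7.680636
Balance = $47,750.00 * 1.754238 - $9,750.06 * 7.680636
Balance = $8,878.22

$8,878.22


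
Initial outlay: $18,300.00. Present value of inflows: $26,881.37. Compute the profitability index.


Formula: PI = PV(cash flows) / initial investment
Substituting: PI = $26,881.37 / $18,300.00
PI = 1.4689

1.4689


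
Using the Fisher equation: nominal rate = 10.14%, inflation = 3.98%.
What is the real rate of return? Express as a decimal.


Formula: (1 + r_real) = (1 + r_nom) / (1 + inflation)
Substituting: (1 + r_real) = 1.1014 / 1.0398
(1 + r_real) = 1.059242
r_real = 1.059242 - 1 = 0.059242

0.059242


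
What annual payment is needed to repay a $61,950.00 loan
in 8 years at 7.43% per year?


Formula: PMT = PV * r / (1 - (1+r)^(-n))
Denominator: 1 - (1 + 0.0743)^(-8) = 0.436368
Numerator: $61,950.00 * 0.0743 = 4602.885
PMT = 4602.885 / 0.436368 = $10,548.16

$10,548.16


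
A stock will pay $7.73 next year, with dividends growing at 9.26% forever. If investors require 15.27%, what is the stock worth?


Formula: P = D1 / (r - g)
Spread: r - g = 0.1527 - 0.0926 = 0.0601
Substituting: P = $7.73 / 0.0601
P = $128.62

$128.62


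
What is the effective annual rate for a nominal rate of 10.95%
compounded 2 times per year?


Formula: EAR = (1 + r/m)^m - 1
Period rate: r/m = 0.1095 / 2 = 0.05475
Compounding: (1 + 0.05475)^2 = 1.112498
EAR = 1.112498 - 1 = 0.112498

0.112498


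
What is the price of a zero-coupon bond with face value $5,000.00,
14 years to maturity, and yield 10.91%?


Formula: Price = FV / (1 + r)^n
Substituting: Price = $5,000.00 / (1 + 0.1091)^14
Discount factor: (1.1091)^14 = 4.261769
Price = $5,000.00 / 4.261769 = $1,173.22

$1,173.22


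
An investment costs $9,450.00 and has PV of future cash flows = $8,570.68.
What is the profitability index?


Formula: PI = PV(cash flows) / initial investment
Substituting: PI = $8,570.68 / $9,450.00
PI = 0.907

0.907


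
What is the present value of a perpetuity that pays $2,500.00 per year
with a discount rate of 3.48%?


Formula: PV = C / r
Substituting: PV = $2,500.00 / 0.0348
PV = $71,839.08

$71,839.08


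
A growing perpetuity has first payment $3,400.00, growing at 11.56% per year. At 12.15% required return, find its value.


Formula: PV = C / (r - g)
Spread: r - g = 0.1215 - 0.1156 = 0.0059
Substituting: PV = $3,400.00 / 0.0059
PV = $576,271.19

$576,271.19


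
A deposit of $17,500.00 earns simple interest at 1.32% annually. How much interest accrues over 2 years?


Formula: I = P * r * t
Substituting: I = $17,500.00 * 0.0132 * 2
Step: I = $17,500.00 * 0.0264
I = $462.00

$462.00


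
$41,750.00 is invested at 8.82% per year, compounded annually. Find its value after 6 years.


Formula: FV = P * (1 + r)^n
Substituting: FV = $41,750.00 * (1 + 0.0882)^6
Growth factor: (1.0882)^6 = 1.660551
FV = $41,750.00 * 1.660551 = $69,328.02

$69,328.02


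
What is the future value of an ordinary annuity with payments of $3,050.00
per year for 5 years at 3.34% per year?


Formula: FV = PMT * ((1+r)^n - 1) / r
Growth factor: (1 + 0.0334)^5 = 1.178534
Numerator: 1.178534 - 1 = 0.178534
FV = $3,050.00 * 0.178534 / 0.0334 = $16,303.30

$16,303.30


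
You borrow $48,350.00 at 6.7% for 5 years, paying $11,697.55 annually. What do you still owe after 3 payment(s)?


Formula: Balance = PV*(1+r)^k - PMT*((1+r)^k - 1)/r
Growth: (1 + 0.067)^3 = 1.214768
Accumulated factor: ((1+r)^k - 1)/r = 3.205489
Balance = $48,350.00 * 1.214768 - $11,697.55 * 3.205489
Balance = $21,237.65

$21,237.65


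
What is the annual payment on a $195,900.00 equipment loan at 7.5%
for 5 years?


Formula: PMT = PV * r / (1 - (1+r)^(-n))
Denominator: 1 - (1 + 0.075)^(-5) = 0.303441
Numerator: $195,900.00 * 0.075 = 14692.5
PMT = 14692.5 / 0.303441 = $48,419.57

$48,419.57


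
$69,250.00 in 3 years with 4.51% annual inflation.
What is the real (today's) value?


Formula: Real value = nominal / (1 + inflation)^years
Price level: (1 + 0.0451)^3 = 1.141494
Real value = $69,250.00 / 1.141494 = $60,666.12

$60,666.12


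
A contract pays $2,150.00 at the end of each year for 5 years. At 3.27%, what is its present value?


Formula: PV = PMT * (1 - (1+r)^(-n)) / r
Discount factor: (1 + 0.0327)^(-5) = 0.851391
Bracket: 1 - 0.851391 = 0.148609
PV = $2,150.00 * 0.148609 / 0.0327 = $9,770.92

$9,770.92


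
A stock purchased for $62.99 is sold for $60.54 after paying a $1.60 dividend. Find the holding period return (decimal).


Formula: HPR = (P1 - P0 + D) / P0
Gain: $60.54 - $62.99 + $1.60 = -$0.85
HPR = -$0.85 / $62.99 = -0.0135

-0.0135


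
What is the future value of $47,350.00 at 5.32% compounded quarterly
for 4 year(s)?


Formula: FV = P * (1 + r/m)^(m*t)
Period rate: r/m = 0.0532 / 4 = 0.0133
Total periods: m*t = 4 * 4 = 16
Growth factor: (1 + 0.0133)^16 = 1.235403
FV = $47,350.00 * 1.235403 = $58,496.34

$58,496.34


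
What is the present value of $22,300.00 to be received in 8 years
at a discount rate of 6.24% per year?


Formula: PV = FV / (1 + r)^n
Substituting: PV = $22,300.00 / (1 + 0.0624)^8
Discount factor: (1.0624)^8 = 1.622948
PV = $22,300.00 / 1.622948 = $13,740.43

$13,740.43


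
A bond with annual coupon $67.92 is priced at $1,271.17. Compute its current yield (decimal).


Formula: Current yield = annual coupon / price
Substituting: CY = $67.92 / $1,271.17
CY = 0.053431

0.053431


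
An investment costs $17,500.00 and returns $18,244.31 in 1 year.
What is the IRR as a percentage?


Formula: IRR = C1/C0 - 1
Substituting: IRR = $18,244.31 / $17,500.00 - 1
Ratio: 1.042532 - 1 = 0.042532
IRR = 4.2532%

4.2532%


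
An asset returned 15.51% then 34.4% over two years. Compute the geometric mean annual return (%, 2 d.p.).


Formula: Geometric mean = ((1+r1)*(1+r2))^(1/2) - 1
Product: (1 + 0.1551) * (1 + 0.344) = 1.1551 * 1.344 = 1.552454
Square root: 1.552454^0.5 = 1.245975
Geometric mean = 1.245975 - 1 = 0.245975
As percentage: 24.60%

24.60%


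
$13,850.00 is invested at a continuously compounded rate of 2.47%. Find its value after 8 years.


Formula: FV = P * e^(r*t)
Exponent: r*t = 0.0247 * 8 = 0.1976
e^(0.1976) = 1.218475
FV = $13,850.00 * 1.218475 = $16,875.88

$16,875.88


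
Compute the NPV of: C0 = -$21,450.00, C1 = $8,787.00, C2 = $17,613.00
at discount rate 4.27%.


Formula: NPV = C0 + C1/(1+r) + C2/(1+r)^2
Discount C1: $8,787.00 / (1 + 0.0427) = $8,427.16
Discount C2: $17,613.00 / (1 + 0.0427)^2 = $16,199.98
NPV = -$21,450.00 + $8,427.16 + $16,199.98 = $3,177.14

$3,177.14


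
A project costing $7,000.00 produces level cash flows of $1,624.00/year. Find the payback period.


Formula: Payback = investment / annual cash flow
Substituting: Payback = $7,000.00 / $1,624.00
Payback = 4.3103 years

4.3103 years


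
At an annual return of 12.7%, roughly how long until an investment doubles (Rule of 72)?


Formula: Years ≈ 72 / r
Substituting: Years ≈ 72 / 12.7
Years ≈ 5.7

5.7 years


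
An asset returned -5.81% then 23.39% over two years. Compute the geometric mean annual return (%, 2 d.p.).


Formula: Geometric mean = ((1+r1)*(1+r2))^(1/2) - 1
Product: (1 + -0.0581) * (1 + 0.2339) = 0.9419 * 1.2339 = 1.16221
Square root: 1.16221^0.5 = 1.078059
Geometric mean = 1.078059 - 1 = 0.078059
As percentage: 7.81%

7.81%


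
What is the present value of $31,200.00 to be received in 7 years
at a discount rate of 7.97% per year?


Formula: PV = FV / (1 + r)^n
Substituting: PV = $31,200.00 / (1 + 0.0797)^7
Discount factor: (1.0797)^7 = 1.710495
PV = $31,200.00 / 1.710495 = $18,240.34

$18,240.34


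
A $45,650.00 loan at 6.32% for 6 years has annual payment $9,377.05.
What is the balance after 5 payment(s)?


Formula: Balance = PV*(1+r)^k - PMT*((1+r)^k - 1)/r
Growth: (1 + 0.0632)^5 = 1.358548
Accumulated factor: ((1+r)^k - 1)/r = 5.673221
Balance = $45,650.00 * 1.358548 - $9,377.05 * 5.673221
Balance = $8,819.62

$8,819.62


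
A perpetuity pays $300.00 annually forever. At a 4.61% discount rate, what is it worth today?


Formula: PV = C / r
Substituting: PV = $300.00 / 0.0461
PV = $6,507.59

$6,507.59


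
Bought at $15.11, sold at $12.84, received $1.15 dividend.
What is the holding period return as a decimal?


Formula: HPR = (P1 - P0 + D) / P0
Gain: $12.84 - $15.11 + $1.15 = -$1.12
HPR = -$1.12 / $15.11 = -0.0741

-0.0741


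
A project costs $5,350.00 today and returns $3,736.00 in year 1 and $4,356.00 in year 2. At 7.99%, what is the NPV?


Formula: NPV = C0 + C1/(1+r) + C2/(1+r)^2
Discount C1: $3,736.00 / (1 + 0.0799) = $3,459.58
Discount C2: $4,356.00 / (1 + 0.0799)^2 = $3,735.26
NPV = -$5,350.00 + $3,459.58 + $3,735.26 = $1,844.84

$1,844.84


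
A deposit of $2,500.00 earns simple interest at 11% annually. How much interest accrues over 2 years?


Formula: I = P * r * t
Substituting: I = $2,500.00 * 0.11 * 2
Step: I = $2,500.00 * 0.22
I = $550.00

$550.00


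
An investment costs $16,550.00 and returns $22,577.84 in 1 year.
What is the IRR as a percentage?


Formula: IRR = C1/C0 - 1
Substituting: IRR = $22,577.84 / $16,550.00 - 1
Ratio: 1.36422 - 1 = 0.36422
IRR = 36.422%

36.422%


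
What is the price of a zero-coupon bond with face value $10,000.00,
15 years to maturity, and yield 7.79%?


Formula: Price = FV / (1 + r)^n
Substituting: Price = $10,000.00 / (1 + 0.0779)^15
Discount factor: (1.0779)^15 = 3.080896
Price = $10,000.00 / 3.080896 = $3,245.81

$3,245.81


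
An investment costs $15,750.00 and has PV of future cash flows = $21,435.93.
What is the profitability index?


Formula: PI = PV(cash flows) / initial investment
Substituting: PI = $21,435.93 / $15,750.00
PI = 1.361

1.361


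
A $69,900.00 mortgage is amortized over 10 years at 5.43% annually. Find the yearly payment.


Formula: PMT = PV * r / (1 - (1+r)^(-n))
Denominator: 1 - (1 + 0.0543)^(-10) = 0.410671
Numerator: $69,900.00 * 0.0543 = 3795.57
PMT = 3795.57 / 0.410671 = $9,242.37

$9,242.37


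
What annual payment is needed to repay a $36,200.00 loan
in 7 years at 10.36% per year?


Formula: PMT = PV * r / (1 - (1+r)^(-n))
Denominator: 1 - (1 + 0.1036)^(-7) = 0.498445
Numerator: $36,200.00 * 0.1036 = 3750.32
PMT = 3750.32 / 0.498445 = $7,524.03

$7,524.03


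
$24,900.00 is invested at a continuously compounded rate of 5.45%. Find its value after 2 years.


Formula: FV = P * e^(r*t)
Exponent: r*t = 0.0545 * 2 = 0.109
e^(0.109) = 1.115162
FV = $24,900.00 * 1.115162 = $27,767.54

$27,767.54


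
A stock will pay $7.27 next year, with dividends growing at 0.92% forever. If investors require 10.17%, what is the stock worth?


Formula: P = D1 / (r - g)
Spread: r - g = 0.1017 - 0.0092 = 0.0925
Substituting: P = $7.27 / 0.0925
P = $78.59

$78.59


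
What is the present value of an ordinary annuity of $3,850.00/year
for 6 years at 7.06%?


Formula: PV = PMT * (1 - (1+r)^(-n)) / r
Discount factor: (1 + 0.0706)^(-6) = 0.664105
Bracket: 1 - 0.664105 = 0.335895
PV = $3,850.00 * 0.335895 / 0.0706 = $18,317.24

$18,317.24


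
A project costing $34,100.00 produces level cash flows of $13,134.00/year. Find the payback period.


Formula: Payback = investment / annual cash flow
Substituting: Payback = $34,100.00 / $13,134.00
Payback = 2.5963 years

2.5963 years


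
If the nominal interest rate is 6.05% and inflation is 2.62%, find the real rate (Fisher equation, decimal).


Formula: (1 + r_real) = (1 + r_nom) / (1 + inflation)
Substituting: (1 + r_real) = 1.0605 / 1.0262
(1 + r_real) = 1.033424
r_real = 1.033424 - 1 = 0.033424

0.033424


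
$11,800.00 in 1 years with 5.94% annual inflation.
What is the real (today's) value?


Formula: Real value = nominal / (1 + inflation)^years
Price level: (1 + 0.0594)^1 = 1.0594
Real value = $11,800.00 / 1.0594 = $11,138.38

$11,138.38


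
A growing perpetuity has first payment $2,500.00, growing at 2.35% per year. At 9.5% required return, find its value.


Formula: PV = C / (r - g)
Spread: r - g = 0.095 - 0.0235 = 0.0715
Substituting: PV = $2,500.00 / 0.0715
PV = $34,965.03

$34,965.03


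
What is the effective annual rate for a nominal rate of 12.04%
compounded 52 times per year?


Formula: EAR = (1 + r/m)^m - 1
Period rate: r/m = 0.1204 / 52 = 0.002315
Compounding: (1 + 0.002315)^52 = 1.127791
EAR = 1.127791 - 1 = 0.127791

0.127791


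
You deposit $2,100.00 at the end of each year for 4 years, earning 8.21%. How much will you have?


Formula: FV = PMT * ((1+r)^n - 1) / r
Growth factor: (1 + 0.0821)^4 = 1.371101
Numerator: 1.371101 - 1 = 0.371101
FV = $2,100.00 * 0.371101 / 0.0821 = $9,492.24

$9,492.24


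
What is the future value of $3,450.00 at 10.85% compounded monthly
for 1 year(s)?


Formula: FV = P * (1 + r/m)^(m*t)
Period rate: r/m = 0.1085 / 12 = 0.009042
Total periods: m*t = 12 * 1 = 12
Growth factor: (1 + 0.009042)^12 = 1.114062
FV = $3,450.00 * 1.114062 = $3,843.51

$3,843.51


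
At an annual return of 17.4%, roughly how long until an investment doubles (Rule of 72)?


Formula: Years ≈ 72 / r
Substituting: Years ≈ 72 / 17.4
Years ≈ 4.1

4.1 years


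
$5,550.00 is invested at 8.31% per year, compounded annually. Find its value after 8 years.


Formula: FV = P * (1 + r)^n
Substituting: FV = $5,550.00 * (1 + 0.0831)^8
Growth factor: (1.0831)^8 = 1.893863
FV = $5,550.00 * 1.893863 = $10,510.94

$10,510.94


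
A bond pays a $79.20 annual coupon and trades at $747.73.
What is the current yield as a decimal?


Formula: Current yield = annual coupon / price
Substituting: CY = $79.20 / $747.73
CY = 0.105921

0.105921


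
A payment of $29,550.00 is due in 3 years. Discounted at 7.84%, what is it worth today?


Formula: PV = FV / (1 + r)^n
Substituting: PV = $29,550.00 / (1 + 0.0784)^3
Discount factor: (1.0784)^3 = 1.254122
PV = $29,550.00 / 1.254122 = $23,562.31

$23,562.31


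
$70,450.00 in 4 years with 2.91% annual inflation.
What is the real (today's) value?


Formula: Real value = nominal / (1 + inflation)^years
Price level: (1 + 0.0291)^4 = 1.12158
Real value = $70,450.00 / 1.12158 = $62,813.17

$62,813.17


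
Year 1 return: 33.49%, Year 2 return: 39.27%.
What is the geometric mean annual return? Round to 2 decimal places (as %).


Formula: Geometric mean = ((1+r1)*(1+r2))^(1/2) - 1
Product: (1 + 0.3349) * (1 + 0.3927) = 1.3349 * 1.3927 = 1.859115
Square root: 1.859115^0.5 = 1.363494
Geometric mean = 1.363494 - 1 = 0.363494
As percentage: 36.35%

36.35%


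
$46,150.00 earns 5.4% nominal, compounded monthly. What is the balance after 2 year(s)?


Formula: FV = P * (1 + r/m)^(m*t)
Period rate: r/m = 0.054 / 12 = 0.0045
Total periods: m*t = 12 * 2 = 24
Growth factor: (1 + 0.0045)^24 = 1.113778
FV = $46,150.00 * 1.113778 = $51,400.85

$51,400.85


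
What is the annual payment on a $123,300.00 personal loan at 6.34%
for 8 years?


Formula: PMT = PV * r / (1 - (1+r)^(-n))
Denominator: 1 - (1 + 0.0634)^(-8) = 0.388457
Numerator: $123,300.00 * 0.0634 = 7817.22
PMT = 7817.22 / 0.388457 = $20,123.75

$20,123.75


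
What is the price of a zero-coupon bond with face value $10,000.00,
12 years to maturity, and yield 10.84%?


Formula: Price = FV / (1 + r)^n
Substituting: Price = $10,000.00 / (1 + 0.1084)^12
Discount factor: (1.1084)^12 = 3.438414
Price = $10,000.00 / 3.438414 = $2,908.32

$2,908.32


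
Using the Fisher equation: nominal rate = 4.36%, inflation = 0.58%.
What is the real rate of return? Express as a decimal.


Formula: (1 + r_real) = (1 + r_nom) / (1 + inflation)
Substituting: (1 + r_real) = 1.0436 / 1.0058
(1 + r_real) = 1.037582
r_real = 1.037582 - 1 = 0.037582

0.037582


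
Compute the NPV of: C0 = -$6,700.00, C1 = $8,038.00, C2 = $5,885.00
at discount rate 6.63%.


Formula: NPV = C0 + C1/(1+r) + C2/(1+r)^2
Discount C1: $8,038.00 / (1 + 0.0663) = $7,538.22
Discount C2: $5,885.00 / (1 + 0.0663)^2 = $5,175.92
NPV = -$6,700.00 + $7,538.22 + $5,175.92 = $6,014.14

$6,014.14


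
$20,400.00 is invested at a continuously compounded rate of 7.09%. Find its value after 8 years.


Formula: FV = P * e^(r*t)
Exponent: r*t = 0.0709 * 8 = 0.5672
e^(0.5672) = 1.763323
FV = $20,400.00 * 1.763323 = $35,971.79

$35,971.79


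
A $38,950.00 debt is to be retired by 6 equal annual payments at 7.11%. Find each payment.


Formula: PMT = PV * r / (1 - (1+r)^(-n))
Denominator: 1 - (1 + 0.0711)^(-6) = 0.337753
Numerator: $38,950.00 * 0.0711 = 2769.345
PMT = 2769.345 / 0.337753 = $8,199.32

$8,199.32


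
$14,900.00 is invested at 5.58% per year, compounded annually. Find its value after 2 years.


Formula: FV = P * (1 + r)^n
Substituting: FV = $14,900.00 * (1 + 0.0558)^2
Growth factor: (1.0558)^2 = 1.114714
FV = $14,900.00 * 1.114714 = $16,609.23

$16,609.23


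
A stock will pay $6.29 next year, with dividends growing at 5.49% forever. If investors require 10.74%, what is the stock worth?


Formula: P = D1 / (r - g)
Spread: r - g = 0.1074 - 0.0549 = 0.0525
Substituting: P = $6.29 / 0.0525
P = $119.81

$119.81


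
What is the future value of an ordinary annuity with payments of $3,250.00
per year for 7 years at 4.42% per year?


Formula: FV = PMT * ((1+r)^n - 1) / r
Growth factor: (1 + 0.0442)^7 = 1.353586
Numerator: 1.353586 - 1 = 0.353586
FV = $3,250.00 * 0.353586 / 0.0442 = $25,998.96

$25,998.96


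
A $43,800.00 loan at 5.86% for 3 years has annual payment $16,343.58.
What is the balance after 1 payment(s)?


Formula: Balance = PV*(1+r)^k - PMT*((1+r)^k - 1)/r
Growth: (1 + 0.0586)^1 = 1.0586
Accumulated factor: ((1+r)^k - 1)/r = 1.0
Balance = $43,800.00 * 1.0586 - $16,343.58 * 1.0
Balance = $30,023.10

$30,023.10


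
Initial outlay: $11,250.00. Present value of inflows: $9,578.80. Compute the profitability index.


Formula: PI = PV(cash flows) / initial investment
Substituting: PI = $9,578.80 / $11,250.00
PI = 0.8514

0.8514


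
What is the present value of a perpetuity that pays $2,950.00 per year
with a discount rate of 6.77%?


Formula: PV = C / r
Substituting: PV = $2,950.00 / 0.0677
PV = $43,574.59

$43,574.59


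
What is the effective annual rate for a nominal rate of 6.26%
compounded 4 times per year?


Formula: EAR = (1 + r/m)^m - 1
Period rate: r/m = 0.0626 / 4 = 0.01565
Compounding: (1 + 0.01565)^4 = 1.064085
EAR = 1.064085 - 1 = 0.064085

0.064085


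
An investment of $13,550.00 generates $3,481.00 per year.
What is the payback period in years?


Formula: Payback = investment / annual cash flow
Substituting: Payback = $13,550.00 / $3,481.00
Payback = 3.8926 years

3.8926 years


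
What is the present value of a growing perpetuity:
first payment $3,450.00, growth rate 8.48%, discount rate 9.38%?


Formula: PV = C / (r - g)
Spread: r - g = 0.0938 - 0.0848 = 0.009
Substituting: PV = $3,450.00 / 0.009
PV = $383,333.33

$383,333.33


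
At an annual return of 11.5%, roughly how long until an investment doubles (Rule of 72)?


Formula: Years ≈ 72 / r
Substituting: Years ≈ 72 / 11.5
Years ≈ 6.3

6.3 years


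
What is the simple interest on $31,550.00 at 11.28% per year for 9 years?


Formula: I = P * r * t
Substituting: I = $31,550.00 * 0.1128 * 9
Step: I = $31,550.00 * 1.0152
I = $32,029.56

$32,029.56


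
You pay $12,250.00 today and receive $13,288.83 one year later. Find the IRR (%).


Formula: IRR = C1/C0 - 1
Substituting: IRR = $13,288.83 / $12,250.00 - 1
Ratio: 1.084802 - 1 = 0.084802
IRR = 8.4802%

8.4802%


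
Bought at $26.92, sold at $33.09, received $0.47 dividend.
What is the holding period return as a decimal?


Formula: HPR = (P1 - P0 + D) / P0
Gain: $33.09 - $26.92 + $0.47 = $6.64
HPR = $6.64 / $26.92 = 0.2467

0.2467


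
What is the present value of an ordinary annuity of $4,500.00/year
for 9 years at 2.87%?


Formula: PV = PMT * (1 - (1+r)^(-n)) / r
Discount factor: (1 + 0.0287)^(-9) = 0.775178
Bracket: 1 - 0.775178 = 0.224822
PV = $4,500.00 * 0.224822 / 0.0287 = $35,250.86

$35,250.86


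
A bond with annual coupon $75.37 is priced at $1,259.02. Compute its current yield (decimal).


Formula: Current yield = annual coupon / price
Substituting: CY = $75.37 / $1,259.02
CY = 0.059864

0.059864


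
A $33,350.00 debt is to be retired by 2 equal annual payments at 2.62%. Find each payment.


Formula: PMT = PV * r / (1 - (1+r)^(-n))
Denominator: 1 - (1 + 0.0262)^(-2) = 0.05041
Numerator: $33,350.00 * 0.0262 = 873.77
PMT = 873.77 / 0.05041 = $17,333.15

$17,333.15


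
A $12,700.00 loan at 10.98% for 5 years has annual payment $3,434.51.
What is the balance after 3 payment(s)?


Formula: Balance = PV*(1+r)^k - PMT*((1+r)^k - 1)/r
Growth: (1 + 0.1098)^3 = 1.366892
Accumulated factor: ((1+r)^k - 1)/r = 3.341456
Balance = $12,700.00 * 1.366892 - $3,434.51 * 3.341456
Balance = $5,883.26

$5,883.26


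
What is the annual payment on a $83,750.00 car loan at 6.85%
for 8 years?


Formula: PMT = PV * r / (1 - (1+r)^(-n))
Denominator: 1 - (1 + 0.0685)^(-8) = 0.411422
Numerator: $83,750.00 * 0.0685 = 5736.875
PMT = 5736.875 / 0.411422 = $13,944.01

$13,944.01
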